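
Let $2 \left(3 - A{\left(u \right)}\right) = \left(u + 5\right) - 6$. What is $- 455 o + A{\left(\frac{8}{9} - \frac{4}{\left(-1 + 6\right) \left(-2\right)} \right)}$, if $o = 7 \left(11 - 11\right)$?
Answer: $\frac{257}{90} \approx 2.8556$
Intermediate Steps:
$o = 0$ ($o = 7 \cdot 0 = 0$)
$A{\left(u \right)} = \frac{7}{2} - \frac{u}{2}$ ($A{\left(u \right)} = 3 - \frac{\left(u + 5\right) - 6}{2} = 3 - \frac{\left(5 + u\right) - 6}{2} = 3 - \frac{-1 + u}{2} = 3 - \left(- \frac{1}{2} + \frac{u}{2}\right) = \frac{7}{2} - \frac{u}{2}$)
$- 455 o + A{\left(\frac{8}{9} - \frac{4}{\left(-1 + 6\right) \left(-2\right)} \right)} = \left(-455\right) 0 + \left(\frac{7}{2} - \frac{\frac{8}{9} - \frac{4}{\left(-1 + 6\right) \left(-2\right)}}{2}\right) = 0 + \left(\frac{7}{2} - \frac{8 \cdot \frac{1}{9} - \frac{4}{5 \left(-2\right)}}{2}\right) = 0 + \left(\frac{7}{2} - \frac{\frac{8}{9} - \frac{4}{-10}}{2}\right) = 0 + \left(\frac{7}{2} - \frac{\frac{8}{9} - - \frac{2}{5}}{2}\right) = 0 + \left(\frac{7}{2} - \frac{\frac{8}{9} + \frac{2}{5}}{2}\right) = 0 + \left(\frac{7}{2} - \frac{29}{45}\right) = 0 + \frac{257}{90} = \frac{257}{90}$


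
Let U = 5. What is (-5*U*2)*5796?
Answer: -289800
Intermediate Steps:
(-5*U*2)*5796 = (-5*5*2)*5796 = -25*2*5796 = -50*5796 = -289800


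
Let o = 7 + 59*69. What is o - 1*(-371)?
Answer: 4449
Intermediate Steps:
o = 4078 (o = 7 + 4071 = 4078)
o - 1*(-371) = 4078 - 1*(-371) = 4078 + 371 = 4449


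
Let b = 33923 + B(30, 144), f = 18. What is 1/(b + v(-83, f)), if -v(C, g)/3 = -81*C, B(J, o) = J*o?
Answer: 1/18074 ≈ 5.5328e-5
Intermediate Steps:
v(C, g) = 243*C (v(C, g) = -(-243)*C = 243*C)
b = 38243 (b = 33923 + 30*144 = 33923 + 4320 = 38243)
1/(b + v(-83, f)) = 1/(38243 + 243*(-83)) = 1/(38243 - 20169) = 1/18074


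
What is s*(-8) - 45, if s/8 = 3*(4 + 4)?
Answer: -1581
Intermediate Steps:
s = 192 (s = 8*(3*(4 + 4)) = 8*(3*8) = 8*24 = 192)
s*(-8) - 45 = 192*(-8) - 45 = -1536 - 45 = -1581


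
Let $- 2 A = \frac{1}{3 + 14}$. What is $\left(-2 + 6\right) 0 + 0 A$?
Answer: $0$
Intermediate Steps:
$A = - \frac{1}{34}$ ($A = - \frac{1}{2 \left(3 + 14\right)} = - \frac{1}{2 \cdot 17} = \left(- \frac{1}{2}\right) \frac{1}{17} = - \frac{1}{34} \approx -0.029412$)
$\left(-2 + 6\right) 0 + 0 A = \left(-2 + 6\right) 0 + 0 \left(- \frac{1}{34}\right) = 4 \cdot 0 + 0 = 0 + 0 = 0$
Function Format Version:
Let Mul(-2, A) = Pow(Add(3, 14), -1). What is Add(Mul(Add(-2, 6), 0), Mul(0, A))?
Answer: 0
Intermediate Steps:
A = Rational(-1, 34) (A = Mul(Rational(-1, 2), Pow(Add(3, 14), -1)) = Mul(Rational(-1, 2), Pow(17, -1)) = Mul(Rational(-1, 2), Rational(1, 17)) = Rational(-1, 34) ≈ -0.029412)
Add(Mul(Add(-2, 6), 0), Mul(0, A)) = Add(Mul(Add(-2, 6), 0), Mul(0, Rational(-1, 34))) = Add(Mul(4, 0), 0) = Add(0, 0) = 0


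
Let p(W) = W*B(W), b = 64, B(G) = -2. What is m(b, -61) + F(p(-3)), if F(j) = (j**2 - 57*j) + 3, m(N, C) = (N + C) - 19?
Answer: -319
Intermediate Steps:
m(N, C) = -19 + C + N (m(N, C) = (C + N) - 19 = -19 + C + N)
p(W) = -2*W (p(W) = W*(-2) = -2*W)
F(j) = 3 + j**2 - 57*j
m(b, -61) + F(p(-3)) = (-19 - 61 + 64) + (3 + (-2*(-3))**2 - (-114)*(-3)) = -16 + (3 + 6**2 - 57*6) = -16 + (3 + 36 - 342) = -16 - 303 = -319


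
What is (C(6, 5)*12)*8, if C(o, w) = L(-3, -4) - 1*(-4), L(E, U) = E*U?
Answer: 1536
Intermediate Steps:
C(o, w) = 16 (C(o, w) = -3*(-4) - 1*(-4) = 12 + 4 = 16)
(C(6, 5)*12)*8 = (16*12)*8 = 192*8 = 1536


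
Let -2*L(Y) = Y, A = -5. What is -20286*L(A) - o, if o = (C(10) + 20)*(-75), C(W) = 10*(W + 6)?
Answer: -37215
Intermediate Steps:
C(W) = 60 + 10*W (C(W) = 10*(6 + W) = 60 + 10*W)
L(Y) = -Y/2
o = -13500 (o = ((60 + 10*10) + 20)*(-75) = ((60 + 100) + 20)*(-75) = (160 + 20)*(-75) = 180*(-75) = -13500)
-20286*L(A) - o = -(-10143)*(-5) - 1*(-13500) = -20286*5/2 + 13500 = -50715 + 13500 = -37215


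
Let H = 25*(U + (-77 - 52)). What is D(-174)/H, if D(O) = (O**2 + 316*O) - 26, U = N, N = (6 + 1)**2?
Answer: 12367/1000 ≈ 12.367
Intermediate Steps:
N = 49 (N = 7**2 = 49)
U = 49
D(O) = -26 + O**2 + 316*O
H = -2000 (H = 25*(49 + (-77 - 52)) = 25*(49 - 129) = 25*(-80) = -2000)
D(-174)/H = (-26 + (-174)**2 + 316*(-174))/(-2000) = (-26 + 30276 - 54984)*(-1/2000) = -24734*(-1/2000) = 12367/1000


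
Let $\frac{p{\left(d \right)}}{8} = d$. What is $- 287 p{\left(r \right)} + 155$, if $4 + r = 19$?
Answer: $-34285$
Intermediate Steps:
$r = 15$ ($r = -4 + 19 = 15$)
$p{\left(d \right)} = 8 d$
$- 287 p{\left(r \right)} + 155 = - 287 \cdot 8 \cdot 15 + 155 = \left(-287\right) 120 + 155 = -34440 + 155 = -34285$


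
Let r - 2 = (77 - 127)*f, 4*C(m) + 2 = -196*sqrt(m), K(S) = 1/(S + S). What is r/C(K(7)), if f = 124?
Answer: -12396/685 + 86772*sqrt(14)/685 ≈ 455.88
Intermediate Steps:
K(S) = 1/(2*S)
C(m) = -1/2 - 49*sqrt(m) (C(m) = -1/2 + (-196*sqrt(m))/4 = -1/2 - 49*sqrt(m))
r = -6198 (r = 2 + (77 - 127)*124 = 2 - 50*124 = 2 - 6200 = -6198)
r/C(K(7)) = -6198/(-1/2 - 49*sqrt(14)/14) = -6198/(-1/2 - 7*sqrt(14)/2)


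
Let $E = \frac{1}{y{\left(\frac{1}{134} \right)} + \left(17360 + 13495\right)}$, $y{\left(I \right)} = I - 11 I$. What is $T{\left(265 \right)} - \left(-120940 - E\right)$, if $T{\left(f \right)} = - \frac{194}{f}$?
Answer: $\frac{13250812482687}{109565840} \approx 1.2094 \cdot 10^{5}$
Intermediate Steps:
$y{\left(I \right)} = - 10 I$
$E = \frac{67}{2067280}$ ($E = \frac{1}{- \frac{10}{134} + \left(17360 + 13495\right)} = \frac{1}{\left(-10\right) \frac{1}{134} + 30855} = \frac{1}{- \frac{5}{67} + 30855} = \frac{1}{\frac{2067280}{67}} = \frac{67}{2067280} \approx 3.241 \cdot 10^{-5}$)
$T{\left(265 \right)} - \left(-120940 - E\right) = - \frac{194}{265} - \left(-120940 - \frac{67}{2067280}\right) = \left(-194\right) \frac{1}{265} - \left(-120940 - \frac{67}{2067280}\right) = - \frac{194}{265} - - \frac{250016843267}{2067280} = - \frac{194}{265} + \frac{250016843267}{2067280} = \frac{13250812482687}{109565840}$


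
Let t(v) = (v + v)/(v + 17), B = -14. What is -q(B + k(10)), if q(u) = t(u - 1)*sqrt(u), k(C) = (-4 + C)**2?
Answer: -21*sqrt(22)/19 ≈ -5.1841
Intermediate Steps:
t(v) = 2*v/(17 + v) (t(v) = (2*v)/(17 + v) = 2*v/(17 + v))
q(u) = 2*sqrt(u)*(-1 + u)/(16 + u) (q(u) = (2*(u - 1)/(17 + (u - 1)))*sqrt(u) = (2*(-1 + u)/(17 + (-1 + u)))*sqrt(u) = (2*(-1 + u)/(16 + u))*sqrt(u) = 2*sqrt(u)*(-1 + u)/(16 + u))
-q(B + k(10)) = -2*sqrt(-14 + (-4 + 10)**2)*(-1 + (-14 + (-4 + 10)**2))/(16 + (-14 + (-4 + 10)**2)) = -2*sqrt(-14 + 6**2)*(-1 + (-14 + 6**2))/(16 + (-14 + 6**2)) = -2*sqrt(-14 + 36)*(-1 + (-14 + 36))/(16 + (-14 + 36)) = -2*sqrt(22)*(-1 + 22)/(16 + 22) = -2*sqrt(22)*21/38 = -21*sqrt(22)/19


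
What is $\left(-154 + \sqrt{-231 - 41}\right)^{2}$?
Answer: $23444 - 1232 i \sqrt{17} \approx 23444.0 - 5079.7 i$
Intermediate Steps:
$\left(-154 + \sqrt{-231 - 41}\right)^{2} = \left(-154 + \sqrt{-272}\right)^{2} = \left(-154 + 4 i \sqrt{17}\right)^{2}$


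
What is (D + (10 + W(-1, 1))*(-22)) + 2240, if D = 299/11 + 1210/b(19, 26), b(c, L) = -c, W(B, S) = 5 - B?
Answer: 386963/209 ≈ 1851.5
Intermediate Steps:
D = -7629/209 (D = 299/11 + 1210/((-1*19)) = 299*(1/11) + 1210/(-19) = 299/11 + 1210*(-1/19) = 299/11 - 1210/19 = -7629/209 ≈ -36.502)
(D + (10 + W(-1, 1))*(-22)) + 2240 = (-7629/209 + (10 + (5 - 1*(-1)))*(-22)) + 2240 = (-7629/209 + (10 + (5 + 1))*(-22)) + 2240 = (-7629/209 + (10 + 6)*(-22)) + 2240 = (-7629/209 + 16*(-22)) + 2240 = (-7629/209 - 352) + 2240 = -81197/209 + 2240 = 386963/209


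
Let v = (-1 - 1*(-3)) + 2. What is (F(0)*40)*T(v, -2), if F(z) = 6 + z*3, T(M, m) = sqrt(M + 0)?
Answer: 480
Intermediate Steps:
v = 4 (v = (-1 + 3) + 2 = 2 + 2 = 4)
T(M, m) = sqrt(M)
F(z) = 6 + 3*z
(F(0)*40)*T(v, -2) = ((6 + 3*0)*40)*sqrt(4) = ((6 + 0)*40)*2 = (6*40)*2 = 240*2 = 480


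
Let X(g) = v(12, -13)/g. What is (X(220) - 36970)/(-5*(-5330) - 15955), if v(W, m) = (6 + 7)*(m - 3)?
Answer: -2033402/588225 ≈ -3.4568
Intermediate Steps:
v(W, m) = -39 + 13*m (v(W, m) = 13*(-3 + m) = -39 + 13*m)
X(g) = -208/g (X(g) = (-39 + 13*(-13))/g = (-39 - 169)/g = -208/g)
(X(220) - 36970)/(-5*(-5330) - 15955) = (-208/220 - 36970)/(-5*(-5330) - 15955) = (-208*1/220 - 36970)/(26650 - 15955) = (-52/55 - 36970)/10695 = -2033402/55*1/10695 = -2033402/588225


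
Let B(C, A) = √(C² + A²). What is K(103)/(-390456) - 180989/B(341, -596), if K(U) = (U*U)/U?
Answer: -103/390456 - 180989*√471497/471497 ≈ -263.58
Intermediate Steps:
K(U) = U (K(U) = U²/U = U)
B(C, A) = √(A² + C²)
K(103)/(-390456) - 180989/B(341, -596) = 103/(-390456) - 180989/√((-596)² + 341²) = 103*(-1/390456) - 180989/√(355216 + 116281) = -103/390456 - 180989*√471497/471497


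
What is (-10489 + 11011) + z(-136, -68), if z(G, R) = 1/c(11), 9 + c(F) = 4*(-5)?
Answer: 15137/29 ≈ 521.97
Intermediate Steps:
c(F) = -29 (c(F) = -9 + 4*(-5) = -9 - 20 = -29)
z(G, R) = -1/29 (z(G, R) = 1/(-29) = -1/29)
(-10489 + 11011) + z(-136, -68) = (-10489 + 11011) - 1/29 = 522 - 1/29 = 15137/29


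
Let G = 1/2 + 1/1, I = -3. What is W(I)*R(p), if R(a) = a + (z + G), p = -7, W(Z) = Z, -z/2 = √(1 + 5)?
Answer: 33/2 + 6*√6 ≈ 31.197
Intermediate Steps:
G = 3/2 (G = 1*(½) + 1*1 = ½ + 1 = 3/2 ≈ 1.5000)
z = -2*√6 (z = -2*√(1 + 5) = -2*√6 ≈ -4.8990)
R(a) = 3/2 + a - 2*√6 (R(a) = a + (-2*√6 + 3/2) = a + (3/2 - 2*√6) = 3/2 + a - 2*√6)
W(I)*R(p) = -3*(3/2 - 7 - 2*√6) = -3*(-11/2 - 2*√6) = 33/2 + 6*√6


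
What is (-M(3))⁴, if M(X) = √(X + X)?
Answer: 36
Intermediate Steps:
M(X) = √2*√X (M(X) = √(2*X) = √2*√X)
(-M(3))⁴ = (-√2*√3)⁴ = (-√6)⁴ = 36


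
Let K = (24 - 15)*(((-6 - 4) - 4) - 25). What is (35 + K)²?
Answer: 99856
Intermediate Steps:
K = -351 (K = 9*((-10 - 4) - 25) = 9*(-14 - 25) = 9*(-39) = -351)
(35 + K)² = (35 - 351)² = (-316)² = 99856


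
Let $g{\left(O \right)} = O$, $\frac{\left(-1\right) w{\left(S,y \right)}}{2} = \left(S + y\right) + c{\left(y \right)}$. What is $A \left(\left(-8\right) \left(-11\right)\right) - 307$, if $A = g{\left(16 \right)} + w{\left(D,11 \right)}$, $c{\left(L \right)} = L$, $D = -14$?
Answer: $-307$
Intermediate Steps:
$w{\left(S,y \right)} = - 4 y - 2 S$ ($w{\left(S,y \right)} = - 2 \left(\left(S + y\right) + y\right) = - 2 \left(S + 2 y\right) = - 4 y - 2 S$)
$A = 0$ ($A = 16 - 16 = 0$)
$A \left(\left(-8\right) \left(-11\right)\right) - 307 = 0 \left(\left(-8\right) \left(-11\right)\right) - 307 = 0 \cdot 88 - 307 = 0 - 307 = -307$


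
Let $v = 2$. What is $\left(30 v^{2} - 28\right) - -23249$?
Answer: $23341$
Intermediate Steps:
$\left(30 v^{2} - 28\right) - -23249 = \left(30 \cdot 2^{2} - 28\right) - -23249 = \left(30 \cdot 4 - 28\right) + 23249 = \left(120 - 28\right) + 23249 = 92 + 23249 = 23341$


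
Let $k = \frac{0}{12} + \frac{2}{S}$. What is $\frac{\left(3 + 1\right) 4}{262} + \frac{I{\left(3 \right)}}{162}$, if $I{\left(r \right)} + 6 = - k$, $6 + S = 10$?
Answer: $\frac{889}{42444} \approx 0.020945$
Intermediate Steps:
$S = 4$ ($S = -6 + 10 = 4$)
$k = \frac{1}{2}$ ($k = \frac{0}{12} + \frac{2}{4} = 0 \cdot \frac{1}{12} + 2 \cdot \frac{1}{4} = 0 + \frac{1}{2} = \frac{1}{2} \approx 0.5$)
$I{\left(r \right)} = - \frac{13}{2}$ ($I{\left(r \right)} = -6 - \frac{1}{2} = - \frac{13}{2}$)
$\frac{\left(3 + 1\right) 4}{262} + \frac{I{\left(3 \right)}}{162} = \frac{\left(3 + 1\right) 4}{262} - \frac{13}{2 \cdot 162} = 4 \cdot 4 \cdot \frac{1}{262} - \frac{13}{324} = 16 \cdot \frac{1}{262} - \frac{13}{324} = \frac{8}{131} - \frac{13}{324} = \frac{889}{42444}$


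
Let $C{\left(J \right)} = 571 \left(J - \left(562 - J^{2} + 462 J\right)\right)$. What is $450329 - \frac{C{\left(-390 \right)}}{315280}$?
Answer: $\frac{8861908677}{19705} \approx 4.4973 \cdot 10^{5}$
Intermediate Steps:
$C{\left(J \right)} = -320902 - 263231 J + 571 J^{2}$ ($C{\left(J \right)} = 571 \left(J - \left(562 - J^{2} + 462 J\right)\right) = 571 \left(-562 + J^{2} - 461 J\right) = -320902 - 263231 J + 571 J^{2}$)
$450329 - \frac{C{\left(-390 \right)}}{315280} = 450329 - \frac{-320902 - -102660090 + 571 \left(-390\right)^{2}}{315280} = 450329 - \left(-320902 + 102660090 + 571 \cdot 152100\right) \frac{1}{315280} = 450329 - \left(-320902 + 102660090 + 86849100\right) \frac{1}{315280} = 450329 - 189188288 \cdot \frac{1}{315280} = 450329 - \frac{11824268}{19705} = \frac{8861908677}{19705}$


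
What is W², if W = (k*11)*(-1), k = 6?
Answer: 4356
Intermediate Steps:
W = -66 (W = (6*11)*(-1) = 66*(-1) = -66)
W² = (-66)² = 4356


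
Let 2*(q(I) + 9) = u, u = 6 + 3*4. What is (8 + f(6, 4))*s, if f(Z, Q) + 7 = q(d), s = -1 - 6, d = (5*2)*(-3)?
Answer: -7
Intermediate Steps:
u = 18 (u = 6 + 12 = 18)
d = -30 (d = 10*(-3) = -30)
q(I) = 0 (q(I) = -9 + (½)*18 = -9 + 9 = 0)
s = -7
f(Z, Q) = -7 (f(Z, Q) = -7 + 0 = -7)
(8 + f(6, 4))*s = (8 - 7)*(-7) = 1*(-7) = -7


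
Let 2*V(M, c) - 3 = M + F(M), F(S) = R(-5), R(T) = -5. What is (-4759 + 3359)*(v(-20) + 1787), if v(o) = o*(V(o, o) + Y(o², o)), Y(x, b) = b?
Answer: -3369800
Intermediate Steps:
F(S) = -5
V(M, c) = -1 + M/2 (V(M, c) = 3/2 + (M - 5)/2 = 3/2 + (-5 + M)/2 = 3/2 + (-5/2 + M/2) = -1 + M/2)
v(o) = o*(-1 + 3*o/2) (v(o) = o*((-1 + o/2) + o) = o*(-1 + 3*o/2))
(-4759 + 3359)*(v(-20) + 1787) = (-4759 + 3359)*((½)*(-20)*(-2 + 3*(-20)) + 1787) = -1400*((½)*(-20)*(-2 - 60) + 1787) = -1400*((½)*(-20)*(-62) + 1787) = -1400*(620 + 1787) = -1400*2407 = -3369800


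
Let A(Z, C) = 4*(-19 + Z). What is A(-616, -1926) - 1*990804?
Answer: -993344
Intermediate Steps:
A(Z, C) = -76 + 4*Z
A(-616, -1926) - 1*990804 = (-76 + 4*(-616)) - 1*990804 = (-76 - 2464) - 990804 = -2540 - 990804 = -993344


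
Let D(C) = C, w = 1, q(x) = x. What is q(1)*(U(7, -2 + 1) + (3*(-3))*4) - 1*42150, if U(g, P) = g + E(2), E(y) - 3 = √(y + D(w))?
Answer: -42176 + √3 ≈ -42174.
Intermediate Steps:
E(y) = 3 + √(1 + y) (E(y) = 3 + √(y + 1) = 3 + √(1 + y))
U(g, P) = 3 + g + √3 (U(g, P) = g + (3 + √(1 + 2)) = g + (3 + √3) = 3 + g + √3)
q(1)*(U(7, -2 + 1) + (3*(-3))*4) - 1*42150 = 1*((3 + 7 + √3) + (3*(-3))*4) - 1*42150 = 1*((10 + √3) - 9*4) - 42150 = 1*((10 + √3) - 36) - 42150 = 1*(-26 + √3) - 42150 = (-26 + √3) - 42150 = -42176 + √3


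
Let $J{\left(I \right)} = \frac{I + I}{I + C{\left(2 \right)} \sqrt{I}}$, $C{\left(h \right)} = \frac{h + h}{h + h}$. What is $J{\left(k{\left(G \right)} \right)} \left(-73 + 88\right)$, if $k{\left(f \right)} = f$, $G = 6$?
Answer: $36 - 6 \sqrt{6} \approx 21.303$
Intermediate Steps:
$C{\left(h \right)} = 1$ ($C{\left(h \right)} = \frac{2 h}{2 h} = 2 h \frac{1}{2 h} = 1$)
$J{\left(I \right)} = \frac{2 I}{I + \sqrt{I}}$ ($J{\left(I \right)} = \frac{I + I}{I + 1 \sqrt{I}} = \frac{2 I}{I + \sqrt{I}}$)
$J{\left(k{\left(G \right)} \right)} \left(-73 + 88\right) = 2 \cdot 6 \frac{1}{6 + \sqrt{6}} \left(-73 + 88\right) = \frac{12}{6 + \sqrt{6}} \cdot 15 = \frac{180}{6 + \sqrt{6}}$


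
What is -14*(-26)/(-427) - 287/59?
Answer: -20575/3599 ≈ -5.7169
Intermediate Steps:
-14*(-26)/(-427) - 287/59 = 364*(-1/427) - 287*1/59 = -52/61 - 287/59 = -20575/3599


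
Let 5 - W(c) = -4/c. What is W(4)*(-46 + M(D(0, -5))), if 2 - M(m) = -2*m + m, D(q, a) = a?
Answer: -294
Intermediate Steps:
W(c) = 5 + 4/c (W(c) = 5 - (-4)/c = 5 + 4/c)
M(m) = 2 + m (M(m) = 2 - (-2*m + m) = 2 - (-1)*m = 2 + m)
W(4)*(-46 + M(D(0, -5))) = (5 + 4/4)*(-46 + (2 - 5)) = (5 + 4*(1/4))*(-46 - 3) = (5 + 1)*(-49) = 6*(-49) = -294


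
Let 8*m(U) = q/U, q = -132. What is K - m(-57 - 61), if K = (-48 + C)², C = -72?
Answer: 3398367/236 ≈ 14400.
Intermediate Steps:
m(U) = -33/(2*U) (m(U) = (-132/U)/8 = -33/(2*U))
K = 14400 (K = (-48 - 72)² = (-120)² = 14400)
K - m(-57 - 61) = 14400 - (-33)/(2*(-57 - 61)) = 14400 - (-33)/(2*(-118)) = 14400 - (-33)*(-1)/(2*118) = 14400 - 1*33/236 = 14400 - 33/236 = 3398367/236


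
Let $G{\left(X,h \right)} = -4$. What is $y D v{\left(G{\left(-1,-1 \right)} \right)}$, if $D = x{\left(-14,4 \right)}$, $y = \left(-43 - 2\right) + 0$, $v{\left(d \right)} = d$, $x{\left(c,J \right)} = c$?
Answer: $-2520$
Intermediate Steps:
$y = -45$ ($y = -45 + 0 = -45$)
$D = -14$
$y D v{\left(G{\left(-1,-1 \right)} \right)} = \left(-45\right) \left(-14\right) \left(-4\right) = 630 \left(-4\right) = -2520$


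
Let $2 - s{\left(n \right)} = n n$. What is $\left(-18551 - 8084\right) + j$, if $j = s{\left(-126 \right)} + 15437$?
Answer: $-27072$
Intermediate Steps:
$s{\left(n \right)} = 2 - n^{2}$ ($s{\left(n \right)} = 2 - n n = 2 - n^{2}$)
$j = -437$ ($j = \left(2 - \left(-126\right)^{2}\right) + 15437 = \left(2 - 15876\right) + 15437 = -15874 + 15437 = -437$)
$\left(-18551 - 8084\right) + j = \left(-18551 - 8084\right) - 437 = -26635 - 437 = -27072$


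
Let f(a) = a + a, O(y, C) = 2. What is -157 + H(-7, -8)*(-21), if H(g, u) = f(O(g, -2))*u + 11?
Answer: 284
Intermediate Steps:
f(a) = 2*a
H(g, u) = 11 + 4*u (H(g, u) = (2*2)*u + 11 = 4*u + 11 = 11 + 4*u)
-157 + H(-7, -8)*(-21) = -157 + (11 + 4*(-8))*(-21) = -157 + (11 - 32)*(-21) = -157 - 21*(-21) = -157 + 441 = 284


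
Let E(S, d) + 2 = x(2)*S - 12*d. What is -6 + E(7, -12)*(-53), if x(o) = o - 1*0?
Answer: -8274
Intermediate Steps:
x(o) = o (x(o) = o + 0 = o)
E(S, d) = -2 - 12*d + 2*S (E(S, d) = -2 + (2*S - 12*d) = -2 + (-12*d + 2*S) = -2 - 12*d + 2*S)
-6 + E(7, -12)*(-53) = -6 + (-2 - 12*(-12) + 2*7)*(-53) = -6 + (-2 + 144 + 14)*(-53) = -6 + 156*(-53) = -6 - 8268 = -8274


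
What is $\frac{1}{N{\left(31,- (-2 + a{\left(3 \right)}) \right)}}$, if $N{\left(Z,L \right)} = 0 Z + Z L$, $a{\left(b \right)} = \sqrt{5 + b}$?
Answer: $- \frac{1}{62} - \frac{\sqrt{2}}{62} \approx -0.038939$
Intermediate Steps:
$N{\left(Z,L \right)} = L Z$ ($N{\left(Z,L \right)} = 0 + L Z = L Z$)
$\frac{1}{N{\left(31,- (-2 + a{\left(3 \right)}) \right)}} = \frac{1}{- (-2 + \sqrt{5 + 3}) 31} = \frac{1}{- (-2 + \sqrt{8}) 31} = \frac{1}{- (-2 + 2 \sqrt{2}) 31} = \frac{1}{\left(2 - 2 \sqrt{2}\right) 31} = \frac{1}{62 - 62 \sqrt{2}}$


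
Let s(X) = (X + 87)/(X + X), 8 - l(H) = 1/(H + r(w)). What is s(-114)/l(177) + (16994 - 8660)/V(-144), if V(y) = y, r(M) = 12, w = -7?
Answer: -13288865/229672 ≈ -57.860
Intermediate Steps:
l(H) = 8 - 1/(12 + H) (l(H) = 8 - 1/(H + 12) = 8 - 1/(12 + H))
s(X) = (87 + X)/(2*X) (s(X) = (87 + X)/((2*X)) = (87 + X)*(1/(2*X)) = (87 + X)/(2*X))
s(-114)/l(177) + (16994 - 8660)/V(-144) = ((½)*(87 - 114)/(-114))/(((95 + 8*177)/(12 + 177))) + (16994 - 8660)/(-144) = ((½)*(-1/114)*(-27))/(((95 + 1416)/189)) + 8334*(-1/144) = 9/(76*(((1/189)*1511))) - 463/8 = 9/(76*(1511/189)) - 463/8 = (9/76)*(189/1511) - 463/8 = 1701/114836 - 463/8 = -13288865/229672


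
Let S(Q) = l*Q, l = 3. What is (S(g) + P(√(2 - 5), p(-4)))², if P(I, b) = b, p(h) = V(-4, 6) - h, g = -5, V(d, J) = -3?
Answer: 196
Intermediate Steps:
p(h) = -3 - h
S(Q) = 3*Q
(S(g) + P(√(2 - 5), p(-4)))² = (3*(-5) + (-3 - 1*(-4)))² = (-15 + (-3 + 4))² = (-15 + 1)² = (-14)² = 196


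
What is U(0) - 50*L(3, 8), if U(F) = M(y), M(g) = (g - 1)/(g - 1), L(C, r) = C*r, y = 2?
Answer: -1199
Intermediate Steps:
M(g) = 1 (M(g) = (-1 + g)/(-1 + g) = 1)
U(F) = 1
U(0) - 50*L(3, 8) = 1 - 150*8 = 1 - 50*24 = 1 - 1200 = -1199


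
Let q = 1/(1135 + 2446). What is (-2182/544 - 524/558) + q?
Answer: -1345137505/271754928 ≈ -4.9498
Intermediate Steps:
q = 1/3581 ≈ 0.00027925
(-2182/544 - 524/558) + q = (-2182/544 - 524/558) + 1/3581 = (-2182*1/544 - 524*1/558) + 1/3581 = (-1091/272 - 262/279) + 1/3581 = -375653/75888 + 1/3581 = -1345137505/271754928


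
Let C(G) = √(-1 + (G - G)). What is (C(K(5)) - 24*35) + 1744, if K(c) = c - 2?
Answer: 904 + I ≈ 904.0 + 1.0*I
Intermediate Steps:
K(c) = -2 + c
C(G) = I (C(G) = √(-1 + 0) = √(-1) = I)
(C(K(5)) - 24*35) + 1744 = (I - 24*35) + 1744 = (I - 840) + 1744 = (-840 + I) + 1744 = 904 + I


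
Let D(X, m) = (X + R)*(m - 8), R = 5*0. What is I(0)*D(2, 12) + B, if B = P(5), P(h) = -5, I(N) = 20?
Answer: 155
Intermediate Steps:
R = 0
D(X, m) = X*(-8 + m) (D(X, m) = (X + 0)*(m - 8) = X*(-8 + m))
B = -5
I(0)*D(2, 12) + B = 20*(2*(-8 + 12)) - 5 = 20*(2*4) - 5 = 20*8 - 5 = 160 - 5 = 155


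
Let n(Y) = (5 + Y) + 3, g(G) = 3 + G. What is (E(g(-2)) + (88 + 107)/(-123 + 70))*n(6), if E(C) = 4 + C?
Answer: 980/53 ≈ 18.491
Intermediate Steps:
n(Y) = 8 + Y
(E(g(-2)) + (88 + 107)/(-123 + 70))*n(6) = ((4 + (3 - 2)) + (88 + 107)/(-123 + 70))*(8 + 6) = ((4 + 1) + 195/(-53))*14 = (5 + 195*(-1/53))*14 = (5 - 195/53)*14 = (70/53)*14 = 980/53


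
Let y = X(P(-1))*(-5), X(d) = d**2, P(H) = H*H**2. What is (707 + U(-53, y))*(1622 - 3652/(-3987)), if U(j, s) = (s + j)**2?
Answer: 8780558062/1329 ≈ 6.6069e+6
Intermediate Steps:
P(H) = H**3
y = -5 (y = ((-1)**3)**2*(-5) = (-1)**2*(-5) = 1*(-5) = -5)
U(j, s) = (j + s)**2
(707 + U(-53, y))*(1622 - 3652/(-3987)) = (707 + (-53 - 5)**2)*(1622 - 3652/(-3987)) = (707 + (-58)**2)*(1622 - 3652*(-1/3987)) = (707 + 3364)*(1622 + 3652/3987) = 4071*(6470566/3987) = 8780558062/1329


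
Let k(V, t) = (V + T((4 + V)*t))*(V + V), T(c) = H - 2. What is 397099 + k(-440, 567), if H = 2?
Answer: 784299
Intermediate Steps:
T(c) = 0 (T(c) = 2 - 2 = 0)
k(V, t) = 2*V² (k(V, t) = (V + 0)*(V + V) = V*(2*V) = 2*V²)
397099 + k(-440, 567) = 397099 + 2*(-440)² = 397099 + 2*193600 = 397099 + 387200 = 784299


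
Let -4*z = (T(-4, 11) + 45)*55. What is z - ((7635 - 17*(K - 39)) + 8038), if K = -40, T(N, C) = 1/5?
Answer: -35275/2 ≈ -17638.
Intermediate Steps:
T(N, C) = 1/5
z = -1243/2 (z = -(1/5 + 45)*55/4 = -113*55/10 = -1/4*2486 = -1243/2 ≈ -621.50)
z - ((7635 - 17*(K - 39)) + 8038) = -1243/2 - ((7635 - 17*(-40 - 39)) + 8038) = -1243/2 - ((7635 - 17*(-79)) + 8038) = -1243/2 - ((7635 + 1343) + 8038) = -1243/2 - (8978 + 8038) = -1243/2 - 1*17016 = -1243/2 - 17016 = -35275/2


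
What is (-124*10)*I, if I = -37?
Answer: 45880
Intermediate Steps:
(-124*10)*I = -124*10*(-37) = -1240*(-37) = 45880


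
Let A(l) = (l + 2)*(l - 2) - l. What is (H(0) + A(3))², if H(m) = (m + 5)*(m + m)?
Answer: 4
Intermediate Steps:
H(m) = 2*m*(5 + m) (H(m) = (5 + m)*(2*m) = 2*m*(5 + m))
A(l) = -l + (-2 + l)*(2 + l) (A(l) = (2 + l)*(-2 + l) - l = (-2 + l)*(2 + l) - l = -l + (-2 + l)*(2 + l))
(H(0) + A(3))² = (2*0*(5 + 0) + (-4 + 3² - 1*3))² = (2*0*5 + (-4 + 9 - 3))² = (0 + 2)² = 2² = 4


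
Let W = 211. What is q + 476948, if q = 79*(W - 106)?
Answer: 485243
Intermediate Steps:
q = 8295 (q = 79*(211 - 106) = 79*105 = 8295)
q + 476948 = 8295 + 476948 = 485243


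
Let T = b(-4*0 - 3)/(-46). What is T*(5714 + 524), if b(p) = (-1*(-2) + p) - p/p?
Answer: 6238/23 ≈ 271.22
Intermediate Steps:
b(p) = 1 + p (b(p) = (2 + p) - 1*1 = (2 + p) - 1 = 1 + p)
T = 1/23 (T = (1 + (-4*0 - 3))/(-46) = (1 + (0 - 3))*(-1/46) = (1 - 3)*(-1/46) = -2*(-1/46) = 1/23 ≈ 0.043478)
T*(5714 + 524) = (5714 + 524)/23 = (1/23)*6238 = 6238/23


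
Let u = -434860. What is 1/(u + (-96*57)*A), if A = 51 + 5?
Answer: -1/741292 ≈ -1.3490e-6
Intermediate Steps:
A = 56
1/(u + (-96*57)*A) = 1/(-434860 - 96*57*56) = 1/(-434860 - 5472*56) = 1/(-434860 - 306432) = 1/(-741292) = -1/741292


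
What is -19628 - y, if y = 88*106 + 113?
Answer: -29069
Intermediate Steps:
y = 9441 (y = 9328 + 113 = 9441)
-19628 - y = -19628 - 1*9441 = -19628 - 9441 = -29069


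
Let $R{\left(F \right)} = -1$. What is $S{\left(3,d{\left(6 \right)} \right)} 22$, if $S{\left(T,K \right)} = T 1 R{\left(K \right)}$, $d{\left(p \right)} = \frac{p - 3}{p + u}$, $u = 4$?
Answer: $-66$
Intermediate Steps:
$d{\left(p \right)} = \frac{-3 + p}{4 + p}$ ($d{\left(p \right)} = \frac{p - 3}{p + 4} = \frac{-3 + p}{4 + p}$)
$S{\left(T,K \right)} = - T$ ($S{\left(T,K \right)} = T 1 \left(-1\right) = T \left(-1\right) = - T$)
$S{\left(3,d{\left(6 \right)} \right)} 22 = \left(-1\right) 3 \cdot 22 = \left(-3\right) 22 = -66$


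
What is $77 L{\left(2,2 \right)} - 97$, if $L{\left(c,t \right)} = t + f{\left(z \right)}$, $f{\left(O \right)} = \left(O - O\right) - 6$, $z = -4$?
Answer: $-405$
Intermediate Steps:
$f{\left(O \right)} = -6$ ($f{\left(O \right)} = 0 - 6 = -6$)
$L{\left(c,t \right)} = -6 + t$ ($L{\left(c,t \right)} = t - 6 = -6 + t$)
$77 L{\left(2,2 \right)} - 97 = 77 \left(-6 + 2\right) - 97 = 77 \left(-4\right) - 97 = -308 - 97 = -405$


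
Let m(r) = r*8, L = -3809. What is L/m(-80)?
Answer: 3809/640 ≈ 5.9516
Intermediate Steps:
m(r) = 8*r
L/m(-80) = -3809/(8*(-80)) = -3809/(-640) = -3809*(-1/640) = 3809/640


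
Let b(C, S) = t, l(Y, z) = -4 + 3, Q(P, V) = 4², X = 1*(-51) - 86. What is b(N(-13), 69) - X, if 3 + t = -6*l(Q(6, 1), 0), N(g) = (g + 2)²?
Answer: 140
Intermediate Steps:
X = -137 (X = -51 - 86 = -137)
N(g) = (2 + g)²
Q(P, V) = 16
l(Y, z) = -1
t = 3 (t = -3 - 6*(-1) = -3 + 6 = 3)
b(C, S) = 3
b(N(-13), 69) - X = 3 - 1*(-137) = 3 + 137 = 140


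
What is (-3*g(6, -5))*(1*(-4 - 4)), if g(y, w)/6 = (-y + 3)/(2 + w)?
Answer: 144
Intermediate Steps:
g(y, w) = 6*(3 - y)/(2 + w) (g(y, w) = 6*((-y + 3)/(2 + w)) = 6*((3 - y)/(2 + w)) = 6*(3 - y)/(2 + w))
(-3*g(6, -5))*(1*(-4 - 4)) = (-18*(3 - 1*6)/(2 - 5))*(1*(-4 - 4)) = (-18*(3 - 6)/(-3))*(1*(-8)) = -18*(-1)*(-3)/3*(-8) = -3*6*(-8) = -18*(-8) = 144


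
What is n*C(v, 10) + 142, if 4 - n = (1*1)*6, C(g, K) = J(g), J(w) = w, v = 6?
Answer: 130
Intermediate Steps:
C(g, K) = g
n = -2 (n = 4 - 1*1*6 = 4 - 6 = -2)
n*C(v, 10) + 142 = -2*6 + 142 = -12 + 142 = 130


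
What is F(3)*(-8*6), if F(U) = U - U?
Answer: 0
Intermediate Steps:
F(U) = 0
F(3)*(-8*6) = 0*(-8*6) = 0*(-48) = 0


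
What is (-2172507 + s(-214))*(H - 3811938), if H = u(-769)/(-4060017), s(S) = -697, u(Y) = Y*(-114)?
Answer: 11211221264168893616/1353339 ≈ 8.2841e+12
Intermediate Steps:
u(Y) = -114*Y
H = -29222/1353339 (H = -114*(-769)/(-4060017) = 87666*(-1/4060017) = -29222/1353339 ≈ -0.021593)
(-2172507 + s(-214))*(H - 3811938) = (-2172507 - 697)*(-29222/1353339 - 3811938) = -2173204*(-5158844390204/1353339) = 11211221264168893616/1353339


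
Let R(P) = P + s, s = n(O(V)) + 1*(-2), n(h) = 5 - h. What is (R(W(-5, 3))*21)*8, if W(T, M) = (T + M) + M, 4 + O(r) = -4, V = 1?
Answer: 2016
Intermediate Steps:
O(r) = -8 (O(r) = -4 - 4 = -8)
W(T, M) = T + 2*M (W(T, M) = (M + T) + M = T + 2*M)
s = 11 (s = (5 - 1*(-8)) + 1*(-2) = (5 + 8) - 2 = 13 - 2 = 11)
R(P) = 11 + P (R(P) = P + 11 = 11 + P)
(R(W(-5, 3))*21)*8 = ((11 + (-5 + 2*3))*21)*8 = ((11 + (-5 + 6))*21)*8 = ((11 + 1)*21)*8 = (12*21)*8 = 252*8 = 2016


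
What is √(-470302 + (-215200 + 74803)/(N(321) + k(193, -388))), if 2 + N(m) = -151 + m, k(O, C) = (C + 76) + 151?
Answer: I*√24027577/7 ≈ 700.26*I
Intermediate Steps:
k(O, C) = 227 + C (k(O, C) = (76 + C) + 151 = 227 + C)
N(m) = -153 + m (N(m) = -2 + (-151 + m) = -153 + m)
√(-470302 + (-215200 + 74803)/(N(321) + k(193, -388))) = √(-470302 + (-215200 + 74803)/((-153 + 321) + (227 - 388))) = √(-470302 - 140397/(168 - 161)) = √(-470302 - 140397/7) = √(-3432511/7) = I*√24027577/7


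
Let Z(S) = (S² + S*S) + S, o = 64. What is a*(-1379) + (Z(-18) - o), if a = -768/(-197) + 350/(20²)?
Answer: -48133/8 ≈ -6016.6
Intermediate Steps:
Z(S) = S + 2*S² (Z(S) = (S² + S²) + S = 2*S² + S = S + 2*S²)
a = 7523/1576 (a = -768*(-1/197) + 350/400 = 768/197 + 350*(1/400) = 768/197 + 7/8 = 7523/1576 ≈ 4.7735)
a*(-1379) + (Z(-18) - o) = (7523/1576)*(-1379) + (-18*(1 + 2*(-18)) - 1*64) = -52661/8 + (-18*(1 - 36) - 64) = -52661/8 + (-18*(-35) - 64) = -52661/8 + (630 - 64) = -52661/8 + 566 = -48133/8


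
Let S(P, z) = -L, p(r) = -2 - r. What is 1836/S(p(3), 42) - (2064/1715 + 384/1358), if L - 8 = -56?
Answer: 24463323/665420 ≈ 36.764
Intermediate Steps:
L = -48 (L = 8 - 56 = -48)
S(P, z) = 48 (S(P, z) = -1*(-48) = 48)
1836/S(p(3), 42) - (2064/1715 + 384/1358) = 1836/48 - (2064/1715 + 384/1358) = 1836*(1/48) - (2064*(1/1715) + 384*(1/1358)) = 153/4 - (2064/1715 + 192/679) = 153/4 - 1*247248/166355 = 153/4 - 247248/166355 = 24463323/665420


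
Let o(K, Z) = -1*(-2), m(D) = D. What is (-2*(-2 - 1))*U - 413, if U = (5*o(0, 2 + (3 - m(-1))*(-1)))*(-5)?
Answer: -713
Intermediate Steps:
o(K, Z) = 2
U = -50 (U = (5*2)*(-5) = 10*(-5) = -50)
(-2*(-2 - 1))*U - 413 = -2*(-2 - 1)*(-50) - 413 = -2*(-3)*(-50) - 413 = 6*(-50) - 413 = -300 - 413 = -713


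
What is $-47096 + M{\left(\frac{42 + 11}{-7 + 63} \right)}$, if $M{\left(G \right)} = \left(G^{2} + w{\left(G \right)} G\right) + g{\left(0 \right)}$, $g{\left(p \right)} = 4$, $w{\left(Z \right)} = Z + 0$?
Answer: $- \frac{73837447}{1568} \approx -47090.0$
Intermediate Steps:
$w{\left(Z \right)} = Z$
$M{\left(G \right)} = 4 + 2 G^{2}$ ($M{\left(G \right)} = \left(G^{2} + G G\right) + 4 = \left(G^{2} + G^{2}\right) + 4 = 2 G^{2} + 4 = 4 + 2 G^{2}$)
$-47096 + M{\left(\frac{42 + 11}{-7 + 63} \right)} = -47096 + \left(4 + 2 \left(\frac{42 + 11}{-7 + 63}\right)^{2}\right) = -47096 + \left(4 + 2 \left(\frac{53}{56}\right)^{2}\right) = -47096 + \left(4 + 2 \cdot \frac{2809}{3136}\right) = -47096 + \left(4 + \frac{2809}{1568}\right) = -47096 + \frac{9081}{1568} = - \frac{73837447}{1568}$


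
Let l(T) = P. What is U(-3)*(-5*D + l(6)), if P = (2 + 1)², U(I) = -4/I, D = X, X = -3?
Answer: 32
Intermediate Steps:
D = -3
P = 9 (P = 3² = 9)
l(T) = 9
U(-3)*(-5*D + l(6)) = (-4/(-3))*(-5*(-3) + 9) = (-4*(-⅓))*(15 + 9) = (4/3)*24 = 32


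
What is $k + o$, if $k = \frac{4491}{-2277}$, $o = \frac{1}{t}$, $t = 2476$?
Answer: $- \frac{1235271}{626428} \approx -1.9719$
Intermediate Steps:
$o = \frac{1}{2476} \approx 0.00040388$
$k = - \frac{499}{253}$ ($k = 4491 \left(- \frac{1}{2277}\right) = - \frac{499}{253} \approx -1.9723$)
$k + o = - \frac{499}{253} + \frac{1}{2476} = - \frac{1235271}{626428}$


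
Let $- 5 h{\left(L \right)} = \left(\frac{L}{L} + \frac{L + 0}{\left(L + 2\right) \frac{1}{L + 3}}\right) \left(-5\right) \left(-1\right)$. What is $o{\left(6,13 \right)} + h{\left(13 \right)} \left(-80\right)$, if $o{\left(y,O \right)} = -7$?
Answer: $\frac{3547}{3} \approx 1182.3$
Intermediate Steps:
$h{\left(L \right)} = -1 - \frac{L \left(3 + L\right)}{2 + L}$ ($h{\left(L \right)} = - \frac{\left(\frac{L}{L} + \frac{L + 0}{\left(L + 2\right) \frac{1}{L + 3}}\right) \left(-5\right) \left(-1\right)}{5} = - \frac{\left(1 + \frac{L}{\left(2 + L\right) \frac{1}{3 + L}}\right) \left(-5\right) \left(-1\right)}{5} = - \frac{\left(1 + \frac{L}{\frac{1}{3 + L} \left(2 + L\right)}\right) \left(-5\right) \left(-1\right)}{5} = - \frac{\left(1 + L \frac{3 + L}{2 + L}\right) \left(-5\right) \left(-1\right)}{5} = - \frac{\left(1 + \frac{L \left(3 + L\right)}{2 + L}\right) \left(-5\right) \left(-1\right)}{5} = - \frac{\left(-5 - \frac{5 L \left(3 + L\right)}{2 + L}\right) \left(-1\right)}{5} = - \frac{5 + \frac{5 L \left(3 + L\right)}{2 + L}}{5} = -1 - \frac{L \left(3 + L\right)}{2 + L}$)
$o{\left(6,13 \right)} + h{\left(13 \right)} \left(-80\right) = -7 + \frac{-2 - 13^{2} - 52}{2 + 13} \left(-80\right) = -7 + \frac{-2 - 169 - 52}{15} \left(-80\right) = -7 + \frac{1}{15} \left(-223\right) \left(-80\right) = -7 - - \frac{3568}{3} = -7 + \frac{3568}{3} = \frac{3547}{3}$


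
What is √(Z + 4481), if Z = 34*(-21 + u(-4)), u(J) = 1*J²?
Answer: 3*√479 ≈ 65.658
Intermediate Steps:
u(J) = J²
Z = -170 (Z = 34*(-21 + (-4)²) = 34*(-21 + 16) = 34*(-5) = -170)
√(Z + 4481) = √(-170 + 4481) = √4311 = 3*√479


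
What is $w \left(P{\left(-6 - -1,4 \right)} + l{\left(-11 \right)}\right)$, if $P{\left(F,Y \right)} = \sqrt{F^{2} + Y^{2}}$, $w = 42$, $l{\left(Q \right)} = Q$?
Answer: $-462 + 42 \sqrt{41} \approx -193.07$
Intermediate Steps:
$w \left(P{\left(-6 - -1,4 \right)} + l{\left(-11 \right)}\right) = 42 \left(\sqrt{\left(-6 - -1\right)^{2} + 4^{2}} - 11\right) = 42 \left(\sqrt{\left(-6 + 1\right)^{2} + 16} - 11\right) = 42 \left(\sqrt{\left(-5\right)^{2} + 16} - 11\right) = 42 \left(\sqrt{25 + 16} - 11\right) = 42 \left(\sqrt{41} - 11\right) = 42 \left(-11 + \sqrt{41}\right) = -462 + 42 \sqrt{41}$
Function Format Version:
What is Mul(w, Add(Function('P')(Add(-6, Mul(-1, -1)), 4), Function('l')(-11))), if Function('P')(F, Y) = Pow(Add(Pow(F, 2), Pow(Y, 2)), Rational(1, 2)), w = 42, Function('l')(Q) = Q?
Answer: Add(-462, Mul(42, Pow(41, Rational(1, 2)))) ≈ -193.07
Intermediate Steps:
Mul(w, Add(Function('P')(Add(-6, Mul(-1, -1)), 4), Function('l')(-11))) = Mul(42, Add(Pow(Add(Pow(Add(-6, Mul(-1, -1)), 2), Pow(4, 2)), Rational(1, 2)), -11)) = Mul(42, Add(Pow(Add(Pow(Add(-6, 1), 2), 16), Rational(1, 2)), -11)) = Mul(42, Add(Pow(Add(Pow(-5, 2), 16), Rational(1, 2)), -11)) = Mul(42, Add(Pow(Add(25, 16), Rational(1, 2)), -11)) = Mul(42, Add(Pow(41, Rational(1, 2)), -11)) = Mul(42, Add(-11, Pow(41, Rational(1, 2)))) = Add(-462, Mul(42, Pow(41, Rational(1, 2))))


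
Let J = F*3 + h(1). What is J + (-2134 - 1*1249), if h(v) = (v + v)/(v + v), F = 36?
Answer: -3274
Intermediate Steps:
h(v) = 1 (h(v) = (2*v)/((2*v)) = (2*v)*(1/(2*v)) = 1)
J = 109 (J = 36*3 + 1 = 108 + 1 = 109)
J + (-2134 - 1*1249) = 109 + (-2134 - 1*1249) = 109 + (-2134 - 1249) = 109 - 3383 = -3274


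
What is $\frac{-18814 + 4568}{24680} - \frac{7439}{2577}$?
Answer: $- \frac{110153231}{31800180} \approx -3.4639$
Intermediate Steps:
$\frac{-18814 + 4568}{24680} - \frac{7439}{2577} = \left(-14246\right) \frac{1}{24680} - \frac{7439}{2577} = - \frac{7123}{12340} - \frac{7439}{2577} = - \frac{110153231}{31800180}$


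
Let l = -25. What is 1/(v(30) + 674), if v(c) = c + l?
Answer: 1/679 ≈ 0.0014728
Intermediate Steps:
v(c) = -25 + c (v(c) = c - 25 = -25 + c)
1/(v(30) + 674) = 1/((-25 + 30) + 674) = 1/(5 + 674) = 1/679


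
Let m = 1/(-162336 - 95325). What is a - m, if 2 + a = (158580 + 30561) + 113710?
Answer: 78032376190/257661 ≈ 3.0285e+5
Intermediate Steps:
m = -1/257661 (m = 1/(-257661) = -1/257661 ≈ -3.8811e-6)
a = 302849 (a = -2 + ((158580 + 30561) + 113710) = -2 + (189141 + 113710) = -2 + 302851 = 302849)
a - m = 302849 - 1*(-1/257661) = 302849 + 1/257661 = 78032376190/257661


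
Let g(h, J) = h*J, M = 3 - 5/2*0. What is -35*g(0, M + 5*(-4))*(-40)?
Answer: 0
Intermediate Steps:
M = 3 (M = 3 - 5*1/2*0 = 3 - 5/2*0 = 3 + 0 = 3)
g(h, J) = J*h
-35*g(0, M + 5*(-4))*(-40) = -35*(3 + 5*(-4))*0*(-40) = -35*(3 - 20)*0*(-40) = -(-595)*0*(-40) = -35*0*(-40) = 0*(-40) = 0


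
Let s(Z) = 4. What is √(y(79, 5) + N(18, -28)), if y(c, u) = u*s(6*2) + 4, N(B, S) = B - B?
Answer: 2*√6 ≈ 4.8990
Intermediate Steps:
N(B, S) = 0
y(c, u) = 4 + 4*u (y(c, u) = u*4 + 4 = 4*u + 4 = 4 + 4*u)
√(y(79, 5) + N(18, -28)) = √((4 + 4*5) + 0) = √((4 + 20) + 0) = √(24 + 0) = √24 = 2*√6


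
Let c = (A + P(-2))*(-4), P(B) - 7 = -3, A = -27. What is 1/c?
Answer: 1/92 ≈ 0.010870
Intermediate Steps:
P(B) = 4 (P(B) = 7 - 3 = 4)
c = 92 (c = (-27 + 4)*(-4) = -23*(-4) = 92)
1/c = 1/92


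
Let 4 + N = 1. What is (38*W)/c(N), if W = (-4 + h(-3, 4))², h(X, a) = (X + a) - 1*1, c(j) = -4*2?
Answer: -76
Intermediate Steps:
N = -3 (N = -4 + 1 = -3)
c(j) = -8
h(X, a) = -1 + X + a (h(X, a) = (X + a) - 1 = -1 + X + a)
W = 16 (W = (-4 + (-1 - 3 + 4))² = (-4 + 0)² = (-4)² = 16)
(38*W)/c(N) = (38*16)/(-8) = 608*(-⅛) = -76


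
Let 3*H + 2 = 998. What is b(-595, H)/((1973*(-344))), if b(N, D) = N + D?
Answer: 263/678712 ≈ 0.00038750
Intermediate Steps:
H = 332 (H = -⅔ + (⅓)*998 = -⅔ + 998/3 = 332)
b(N, D) = D + N
b(-595, H)/((1973*(-344))) = (332 - 595)/((1973*(-344))) = -263/(-678712) = -263*(-1/678712) = 263/678712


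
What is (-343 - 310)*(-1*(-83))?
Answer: -54199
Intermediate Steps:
(-343 - 310)*(-1*(-83)) = -653*83 = -54199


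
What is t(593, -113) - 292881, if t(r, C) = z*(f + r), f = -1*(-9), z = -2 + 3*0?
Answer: -294085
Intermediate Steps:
z = -2 (z = -2 + 0 = -2)
f = 9
t(r, C) = -18 - 2*r (t(r, C) = -2*(9 + r) = -18 - 2*r)
t(593, -113) - 292881 = (-18 - 2*593) - 292881 = (-18 - 1186) - 292881 = -1204 - 292881 = -294085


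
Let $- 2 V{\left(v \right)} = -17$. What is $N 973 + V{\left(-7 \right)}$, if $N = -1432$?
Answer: $- \frac{2786655}{2} \approx -1.3933 \cdot 10^{6}$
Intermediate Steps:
$V{\left(v \right)} = \frac{17}{2}$ ($V{\left(v \right)} = \left(- \frac{1}{2}\right) \left(-17\right) = \frac{17}{2}$)
$N 973 + V{\left(-7 \right)} = \left(-1432\right) 973 + \frac{17}{2} = -1393336 + \frac{17}{2} = - \frac{2786655}{2}$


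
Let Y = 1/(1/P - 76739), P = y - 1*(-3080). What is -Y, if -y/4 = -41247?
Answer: 168068/12897370251 ≈ 1.3031e-5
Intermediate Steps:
y = 164988 (y = -4*(-41247) = 164988)
P = 168068 (P = 164988 - 1*(-3080) = 164988 + 3080 = 168068)
Y = -168068/12897370251 (Y = 1/(1/168068 - 76739) = 1/(-12897370251/168068) = -168068/12897370251 ≈ -1.3031e-5)
-Y = -1*(-168068/12897370251) = 168068/12897370251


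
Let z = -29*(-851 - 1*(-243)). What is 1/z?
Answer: 1/17632 ≈ 5.6715e-5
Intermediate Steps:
z = 17632 (z = -29*(-851 + 243) = -29*(-608) = 17632)
1/z = 1/17632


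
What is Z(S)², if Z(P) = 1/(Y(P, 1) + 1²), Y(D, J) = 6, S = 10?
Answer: 1/49 ≈ 0.020408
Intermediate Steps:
Z(P) = ⅐ (Z(P) = 1/(6 + 1²) = 1/(6 + 1) = 1/7 = ⅐)
Z(S)² = (⅐)² = 1/49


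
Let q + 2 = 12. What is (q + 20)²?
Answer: 900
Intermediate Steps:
q = 10 (q = -2 + 12 = 10)
(q + 20)² = (10 + 20)² = 30² = 900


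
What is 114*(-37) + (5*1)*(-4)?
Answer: -4238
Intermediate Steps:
114*(-37) + (5*1)*(-4) = -4218 + 5*(-4) = -4218 - 20 = -4238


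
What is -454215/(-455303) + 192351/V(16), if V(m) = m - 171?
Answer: -87507584028/70571965 ≈ -1240.0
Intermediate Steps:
V(m) = -171 + m
-454215/(-455303) + 192351/V(16) = -454215/(-455303) + 192351/(-171 + 16) = -454215*(-1/455303) + 192351/(-155) = 454215/455303 + 192351*(-1/155) = 454215/455303 - 192351/155 = -87507584028/70571965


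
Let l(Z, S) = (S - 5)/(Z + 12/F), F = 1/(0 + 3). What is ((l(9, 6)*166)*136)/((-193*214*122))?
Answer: -5644/56686995 ≈ -9.9564e-5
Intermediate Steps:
F = ⅓ (F = 1/3 = ⅓ ≈ 0.33333)
l(Z, S) = (-5 + S)/(36 + Z) (l(Z, S) = (S - 5)/(Z + 12/(⅓)) = (-5 + S)/(Z + 12*3) = (-5 + S)/(Z + 36) = (-5 + S)/(36 + Z))
((l(9, 6)*166)*136)/((-193*214*122)) = ((((-5 + 6)/(36 + 9))*166)*136)/((-193*214*122)) = (((1/45)*166)*136)/((-41302*122)) = ((((1/45)*1)*166)*136)/(-5038844) = (((1/45)*166)*136)*(-1/5038844) = ((166/45)*136)*(-1/5038844) = (22576/45)*(-1/5038844) = -5644/56686995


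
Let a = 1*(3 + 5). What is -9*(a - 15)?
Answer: 63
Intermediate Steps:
a = 8 (a = 1*8 = 8)
-9*(a - 15) = -9*(8 - 15) = -9*(-7) = 63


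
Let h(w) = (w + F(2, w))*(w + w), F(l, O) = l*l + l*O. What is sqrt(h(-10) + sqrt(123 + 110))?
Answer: sqrt(520 + sqrt(233)) ≈ 23.136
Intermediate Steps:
F(l, O) = l**2 + O*l
h(w) = 2*w*(4 + 3*w) (h(w) = (w + 2*(w + 2))*(w + w) = (w + 2*(2 + w))*(2*w) = (w + (4 + 2*w))*(2*w) = (4 + 3*w)*(2*w) = 2*w*(4 + 3*w))
sqrt(h(-10) + sqrt(123 + 110)) = sqrt(2*(-10)*(4 + 3*(-10)) + sqrt(123 + 110)) = sqrt(2*(-10)*(4 - 30) + sqrt(233)) = sqrt(2*(-10)*(-26) + sqrt(233)) = sqrt(520 + sqrt(233))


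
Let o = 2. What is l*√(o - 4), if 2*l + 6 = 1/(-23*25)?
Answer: -3451*I*√2/1150 ≈ -4.2439*I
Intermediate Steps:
l = -3451/1150 (l = -3 + 1/(2*((-23*25))) = -3 + (½)/(-575) = -3 + (½)*(-1/575) = -3 - 1/1150 = -3451/1150 ≈ -3.0009)
l*√(o - 4) = -3451*√(2 - 4)/1150 = -3451*I*√2/1150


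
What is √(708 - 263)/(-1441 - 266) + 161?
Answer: 161 - √445/1707 ≈ 160.99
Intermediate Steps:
√(708 - 263)/(-1441 - 266) + 161 = √445/(-1707) + 161 = √445*(-1/1707) + 161 = -√445/1707 + 161 = 161 - √445/1707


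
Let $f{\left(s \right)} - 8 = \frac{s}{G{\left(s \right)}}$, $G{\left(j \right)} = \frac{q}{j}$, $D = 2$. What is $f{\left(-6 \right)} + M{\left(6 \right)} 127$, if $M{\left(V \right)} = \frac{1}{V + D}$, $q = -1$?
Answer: $- \frac{97}{8} \approx -12.125$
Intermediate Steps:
$G{\left(j \right)} = - \frac{1}{j}$
$M{\left(V \right)} = \frac{1}{2 + V}$ ($M{\left(V \right)} = \frac{1}{V + 2} = \frac{1}{2 + V}$)
$f{\left(s \right)} = 8 - s^{2}$ ($f{\left(s \right)} = 8 + \frac{s}{\left(-1\right) \frac{1}{s}} = 8 + s \left(- s\right) = 8 - s^{2}$)
$f{\left(-6 \right)} + M{\left(6 \right)} 127 = \left(8 - \left(-6\right)^{2}\right) + \frac{1}{2 + 6} \cdot 127 = \left(8 - 36\right) + \frac{1}{8} \cdot 127 = -28 + \frac{127}{8} = - \frac{97}{8}$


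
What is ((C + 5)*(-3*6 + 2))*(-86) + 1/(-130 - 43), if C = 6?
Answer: 2618527/173 ≈ 15136.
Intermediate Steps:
((C + 5)*(-3*6 + 2))*(-86) + 1/(-130 - 43) = ((6 + 5)*(-3*6 + 2))*(-86) + 1/(-130 - 43) = (11*(-18 + 2))*(-86) + 1/(-173) = (11*(-16))*(-86) - 1/173 = -176*(-86) - 1/173 = 15136 - 1/173 = 2618527/173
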